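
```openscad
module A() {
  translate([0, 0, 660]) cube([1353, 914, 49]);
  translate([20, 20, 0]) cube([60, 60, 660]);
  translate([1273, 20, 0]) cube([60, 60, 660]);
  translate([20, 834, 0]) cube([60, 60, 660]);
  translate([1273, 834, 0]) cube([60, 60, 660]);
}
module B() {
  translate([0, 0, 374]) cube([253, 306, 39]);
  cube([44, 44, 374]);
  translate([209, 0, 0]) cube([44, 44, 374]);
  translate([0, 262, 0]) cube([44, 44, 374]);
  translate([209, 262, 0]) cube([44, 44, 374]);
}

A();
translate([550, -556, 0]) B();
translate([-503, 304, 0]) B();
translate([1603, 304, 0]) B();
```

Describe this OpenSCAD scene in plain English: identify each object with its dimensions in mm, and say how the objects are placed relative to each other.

A is a table: top 1353 mm (x) × 914 mm (y), 49 mm thick, upper face at z = 709 mm, on four 60×60 mm square legs, each inset 20 mm from the nearest pair of top edges, running from z = 0 to the bottom of the top.

B is a four-legged stool. The seat is a 253×306×39 mm slab whose top surface is at z = 413 mm; four square legs, each 44×44 mm in cross-section, run from the floor (z = 0) to the underside of the seat, each flush with a corner of the seat.

Three stools sit around the table at the −y, −x, +x sides.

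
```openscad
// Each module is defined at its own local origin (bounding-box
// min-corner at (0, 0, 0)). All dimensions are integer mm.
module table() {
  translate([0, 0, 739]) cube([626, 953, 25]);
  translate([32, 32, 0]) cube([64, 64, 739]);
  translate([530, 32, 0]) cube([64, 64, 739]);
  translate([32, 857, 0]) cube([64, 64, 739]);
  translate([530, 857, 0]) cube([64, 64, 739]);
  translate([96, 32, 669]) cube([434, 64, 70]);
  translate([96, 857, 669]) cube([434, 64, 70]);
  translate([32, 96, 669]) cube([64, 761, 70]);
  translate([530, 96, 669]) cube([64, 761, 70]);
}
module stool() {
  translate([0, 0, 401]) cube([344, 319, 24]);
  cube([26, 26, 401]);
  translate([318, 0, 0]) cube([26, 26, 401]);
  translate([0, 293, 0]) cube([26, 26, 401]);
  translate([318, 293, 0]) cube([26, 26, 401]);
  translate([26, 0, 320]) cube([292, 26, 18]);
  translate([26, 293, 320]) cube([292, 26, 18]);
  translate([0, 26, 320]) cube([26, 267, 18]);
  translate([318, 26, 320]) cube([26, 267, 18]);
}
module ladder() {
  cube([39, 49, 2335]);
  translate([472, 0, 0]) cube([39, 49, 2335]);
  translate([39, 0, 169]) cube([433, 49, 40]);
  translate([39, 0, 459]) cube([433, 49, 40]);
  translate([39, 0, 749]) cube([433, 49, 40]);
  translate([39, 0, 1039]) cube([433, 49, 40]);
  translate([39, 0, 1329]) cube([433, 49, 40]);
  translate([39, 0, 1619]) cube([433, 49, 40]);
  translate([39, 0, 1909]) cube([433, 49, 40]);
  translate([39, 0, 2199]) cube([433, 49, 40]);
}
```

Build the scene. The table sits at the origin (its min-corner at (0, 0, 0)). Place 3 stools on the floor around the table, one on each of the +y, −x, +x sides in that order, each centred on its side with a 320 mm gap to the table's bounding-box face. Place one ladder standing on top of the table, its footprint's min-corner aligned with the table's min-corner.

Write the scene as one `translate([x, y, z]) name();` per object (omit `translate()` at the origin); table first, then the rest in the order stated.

table();
translate([141, 1273, 0]) stool();
translate([-664, 317, 0]) stool();
translate([946, 317, 0]) stool();
translate([0, 0, 764]) ladder();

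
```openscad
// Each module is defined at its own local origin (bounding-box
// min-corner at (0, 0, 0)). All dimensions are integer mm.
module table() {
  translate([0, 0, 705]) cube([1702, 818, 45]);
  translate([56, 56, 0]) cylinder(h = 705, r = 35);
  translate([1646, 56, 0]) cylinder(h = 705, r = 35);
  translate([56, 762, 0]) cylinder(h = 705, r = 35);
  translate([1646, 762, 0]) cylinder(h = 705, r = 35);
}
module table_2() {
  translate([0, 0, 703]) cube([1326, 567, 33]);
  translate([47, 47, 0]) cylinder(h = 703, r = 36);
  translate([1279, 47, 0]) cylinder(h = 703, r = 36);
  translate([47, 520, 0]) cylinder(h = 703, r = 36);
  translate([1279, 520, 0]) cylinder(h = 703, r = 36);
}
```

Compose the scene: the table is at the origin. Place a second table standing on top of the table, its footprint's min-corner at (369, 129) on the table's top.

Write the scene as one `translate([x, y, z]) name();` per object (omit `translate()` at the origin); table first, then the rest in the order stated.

table();
translate([369, 129, 750]) table_2();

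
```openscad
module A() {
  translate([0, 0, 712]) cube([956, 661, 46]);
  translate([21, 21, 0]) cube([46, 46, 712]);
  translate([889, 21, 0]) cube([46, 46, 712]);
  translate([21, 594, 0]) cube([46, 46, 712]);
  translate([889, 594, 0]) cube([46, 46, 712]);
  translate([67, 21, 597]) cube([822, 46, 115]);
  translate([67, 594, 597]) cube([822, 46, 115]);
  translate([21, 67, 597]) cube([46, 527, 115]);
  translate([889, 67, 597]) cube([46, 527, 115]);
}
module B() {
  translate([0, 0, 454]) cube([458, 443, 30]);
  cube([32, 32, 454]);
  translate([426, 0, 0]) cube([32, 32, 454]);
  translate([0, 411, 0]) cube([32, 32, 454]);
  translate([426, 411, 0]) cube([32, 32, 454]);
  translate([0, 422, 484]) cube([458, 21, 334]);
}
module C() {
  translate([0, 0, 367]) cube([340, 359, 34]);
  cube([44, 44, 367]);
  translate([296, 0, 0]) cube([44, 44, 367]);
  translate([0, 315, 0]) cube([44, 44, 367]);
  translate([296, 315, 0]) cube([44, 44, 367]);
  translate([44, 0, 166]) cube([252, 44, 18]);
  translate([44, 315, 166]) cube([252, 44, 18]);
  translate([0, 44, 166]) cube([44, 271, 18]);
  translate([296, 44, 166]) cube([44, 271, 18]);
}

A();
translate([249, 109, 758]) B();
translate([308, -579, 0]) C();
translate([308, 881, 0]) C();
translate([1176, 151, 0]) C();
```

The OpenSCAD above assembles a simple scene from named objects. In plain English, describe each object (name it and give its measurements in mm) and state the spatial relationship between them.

A is a table: top 956 mm (x) × 661 mm (y), 46 mm thick, upper face at z = 758 mm, on four 46×46 mm square legs, each inset 21 mm from the nearest pair of top edges, running from z = 0 to the bottom of the top. Four apron rails, 46 mm thick and 115 mm tall, run between adjacent legs with their top edges flush with the underside of the top and their outer faces flush with the legs' outer faces.

B is a chair: 458×443 mm seat, 30 mm thick, top at z = 484 mm, on four 32 mm square corner legs flush with the seat edges. A 21 mm thick backrest slab spans the full seat width, extending 334 mm above the seat top, its back face flush with the seat's +y edge.

C is a four-legged stool. The seat is a 340×359×34 mm slab whose top surface is at z = 401 mm; four square legs, each 44×44 mm in cross-section, run from the floor (z = 0) to the underside of the seat, each flush with a corner of the seat. Four stretchers, 44 mm wide and 18 mm tall, connect adjacent legs with their undersides at z = 166 mm, each running between the inner faces of the legs it joins and aligned with the legs' outer faces on the other axis.

The chair is on top of the table, centred. Three stools sit around the table at the −y, +y, +x sides.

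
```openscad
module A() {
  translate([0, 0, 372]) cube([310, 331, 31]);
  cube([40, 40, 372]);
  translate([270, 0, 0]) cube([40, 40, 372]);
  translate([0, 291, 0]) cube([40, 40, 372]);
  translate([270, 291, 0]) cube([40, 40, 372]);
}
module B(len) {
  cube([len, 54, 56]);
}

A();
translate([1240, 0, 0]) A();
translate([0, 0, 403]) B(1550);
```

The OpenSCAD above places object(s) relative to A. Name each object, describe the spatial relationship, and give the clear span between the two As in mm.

Second stool starts at x = 1240; first ends at x = 310; clear span = 1240 − 310 = 930 mm.

A is a stool. B is a beam. A beam spans the tops of two stools. The clear span between the two stools is 930 mm.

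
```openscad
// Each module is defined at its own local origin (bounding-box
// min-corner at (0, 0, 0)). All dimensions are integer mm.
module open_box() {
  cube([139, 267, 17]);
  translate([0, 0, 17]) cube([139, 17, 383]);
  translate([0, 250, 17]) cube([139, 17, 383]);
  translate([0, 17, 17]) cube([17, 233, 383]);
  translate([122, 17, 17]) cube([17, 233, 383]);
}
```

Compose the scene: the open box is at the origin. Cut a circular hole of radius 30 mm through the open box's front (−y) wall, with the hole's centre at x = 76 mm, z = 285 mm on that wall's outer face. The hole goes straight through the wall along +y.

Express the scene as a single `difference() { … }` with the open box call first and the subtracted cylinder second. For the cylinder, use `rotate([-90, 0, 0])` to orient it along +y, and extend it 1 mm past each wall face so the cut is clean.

difference() {
  open_box();
  translate([76, -1, 285]) rotate([-90, 0, 0]) cylinder(h = 19, r = 30);
}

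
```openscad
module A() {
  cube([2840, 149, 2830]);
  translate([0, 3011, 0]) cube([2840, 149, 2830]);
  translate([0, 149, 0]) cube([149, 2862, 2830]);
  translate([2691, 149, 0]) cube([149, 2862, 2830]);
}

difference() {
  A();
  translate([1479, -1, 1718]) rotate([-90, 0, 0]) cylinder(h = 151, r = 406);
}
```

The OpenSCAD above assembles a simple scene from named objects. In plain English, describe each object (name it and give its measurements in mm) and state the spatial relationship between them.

A is the wall frame of a small rectangular building: four walls, each 2830 mm tall and 149 mm thick, enclosing a footprint 2840 mm (x) by 3160 mm (y) outside-to-outside, with no floor or roof. The front and back walls (the −y and +y sides) span the full width; the two side walls fit between them.

The house frame has a circular hole of radius 406 mm through its front wall, centred at (x = 1479, z = 1718).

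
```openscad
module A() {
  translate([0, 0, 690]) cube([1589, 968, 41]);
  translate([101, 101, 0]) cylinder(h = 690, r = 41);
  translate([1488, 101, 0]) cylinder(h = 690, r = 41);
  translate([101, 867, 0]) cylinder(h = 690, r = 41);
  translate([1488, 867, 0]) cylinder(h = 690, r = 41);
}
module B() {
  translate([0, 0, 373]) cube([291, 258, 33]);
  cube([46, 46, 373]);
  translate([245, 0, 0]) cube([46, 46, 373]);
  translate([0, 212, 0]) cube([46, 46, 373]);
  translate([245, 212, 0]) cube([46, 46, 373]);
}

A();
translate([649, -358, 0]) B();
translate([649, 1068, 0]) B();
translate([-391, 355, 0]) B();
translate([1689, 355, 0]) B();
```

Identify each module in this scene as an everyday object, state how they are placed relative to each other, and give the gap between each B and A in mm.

A is a table. B is a stool. Four stools sit around the table at the −y, +y, −x, +x sides. The gap between each stool and the table is 100 mm.

Each stool's nearest face is 100 mm from the table's bounding box.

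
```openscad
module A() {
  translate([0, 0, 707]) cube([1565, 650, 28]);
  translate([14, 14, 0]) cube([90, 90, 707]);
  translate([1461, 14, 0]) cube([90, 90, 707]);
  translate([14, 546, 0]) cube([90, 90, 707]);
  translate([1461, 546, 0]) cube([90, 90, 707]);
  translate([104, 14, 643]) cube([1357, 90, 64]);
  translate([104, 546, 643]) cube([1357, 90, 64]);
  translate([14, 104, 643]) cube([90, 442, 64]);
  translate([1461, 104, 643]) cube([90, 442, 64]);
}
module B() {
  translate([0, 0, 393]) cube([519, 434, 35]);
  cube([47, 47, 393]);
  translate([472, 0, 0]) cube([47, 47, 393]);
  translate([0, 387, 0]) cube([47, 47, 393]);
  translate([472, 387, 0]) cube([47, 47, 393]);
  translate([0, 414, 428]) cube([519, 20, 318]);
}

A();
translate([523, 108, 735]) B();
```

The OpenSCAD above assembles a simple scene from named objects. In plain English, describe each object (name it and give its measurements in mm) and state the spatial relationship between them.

A is a table: top 1565 mm (x) × 650 mm (y), 28 mm thick, upper face at z = 735 mm, on four 90×90 mm square legs, each inset 14 mm from the nearest pair of top edges, running from z = 0 to the bottom of the top. Four apron rails, 90 mm thick and 64 mm tall, run between adjacent legs with their top edges flush with the underside of the top and their outer faces flush with the legs' outer faces.

B is a chair. The seat is a 519×434×35 mm slab with its top at z = 428 mm, on four 47×47 mm corner legs (flush with the seat edges, standing on z = 0). A flat backrest 20 mm thick, 318 mm tall, spans the full seat width and rises from the seat top along its +y edge, rear face flush with the rear of the seat.

The chair is on top of the table, centred.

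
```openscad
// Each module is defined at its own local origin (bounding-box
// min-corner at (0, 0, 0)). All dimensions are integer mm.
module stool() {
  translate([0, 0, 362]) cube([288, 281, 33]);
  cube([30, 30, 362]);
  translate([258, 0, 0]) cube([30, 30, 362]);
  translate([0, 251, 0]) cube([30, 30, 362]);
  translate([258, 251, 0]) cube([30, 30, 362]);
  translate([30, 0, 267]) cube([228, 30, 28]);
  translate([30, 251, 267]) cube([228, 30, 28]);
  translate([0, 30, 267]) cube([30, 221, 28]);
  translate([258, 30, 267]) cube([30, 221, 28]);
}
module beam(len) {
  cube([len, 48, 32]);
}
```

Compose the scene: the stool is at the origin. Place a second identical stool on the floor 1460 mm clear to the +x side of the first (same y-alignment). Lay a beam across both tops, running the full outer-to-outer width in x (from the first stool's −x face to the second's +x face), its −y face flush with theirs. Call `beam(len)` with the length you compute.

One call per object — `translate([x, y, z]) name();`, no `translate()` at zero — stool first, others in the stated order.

stool();
translate([1748, 0, 0]) stool();
translate([0, 0, 395]) beam(2036);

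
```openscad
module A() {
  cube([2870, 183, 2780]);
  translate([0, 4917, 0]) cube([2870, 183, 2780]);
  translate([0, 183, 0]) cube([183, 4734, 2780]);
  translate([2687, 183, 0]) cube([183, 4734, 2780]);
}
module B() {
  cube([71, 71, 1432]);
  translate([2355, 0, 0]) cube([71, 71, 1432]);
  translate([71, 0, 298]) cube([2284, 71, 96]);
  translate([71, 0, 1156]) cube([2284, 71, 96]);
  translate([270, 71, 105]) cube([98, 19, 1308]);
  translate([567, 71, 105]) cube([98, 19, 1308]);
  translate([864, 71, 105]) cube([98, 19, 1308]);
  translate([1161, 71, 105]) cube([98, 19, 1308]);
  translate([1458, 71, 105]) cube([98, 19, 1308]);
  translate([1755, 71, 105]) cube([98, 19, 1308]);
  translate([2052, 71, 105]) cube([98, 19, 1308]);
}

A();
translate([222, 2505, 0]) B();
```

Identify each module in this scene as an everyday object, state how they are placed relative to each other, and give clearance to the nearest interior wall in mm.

A is a house frame. B is a fence section. The fence section sits inside the house frame, centred. The clearance to the nearest interior wall is 39 mm.

Clearances: x = 39, y = 2322; minimum 39 mm.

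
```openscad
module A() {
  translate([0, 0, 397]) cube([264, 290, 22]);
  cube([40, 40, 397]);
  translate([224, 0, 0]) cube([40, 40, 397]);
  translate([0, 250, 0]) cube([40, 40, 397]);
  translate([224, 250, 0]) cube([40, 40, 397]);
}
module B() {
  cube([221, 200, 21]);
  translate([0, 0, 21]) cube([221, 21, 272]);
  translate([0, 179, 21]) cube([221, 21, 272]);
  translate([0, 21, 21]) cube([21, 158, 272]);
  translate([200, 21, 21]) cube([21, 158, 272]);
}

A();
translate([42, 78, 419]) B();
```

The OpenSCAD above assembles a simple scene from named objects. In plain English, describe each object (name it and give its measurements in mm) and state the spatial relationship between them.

A is a four-legged stool. The seat is 264×290 mm, 22 mm thick, top at z = 419 mm. It stands on four square legs, each 40×40 mm in cross-section, from z = 0 to the seat underside, each flush with a corner of the seat.

B is an open-topped rectangular box: outside dimensions 221×200×293 mm, with a uniform wall and base thickness of 21 mm. The base is a full 221×200 slab on the floor; four walls sit on top of the base. The front and back walls (the −y and +y sides) span the full width; the two side walls fit between them.

The open box is on top of the stool.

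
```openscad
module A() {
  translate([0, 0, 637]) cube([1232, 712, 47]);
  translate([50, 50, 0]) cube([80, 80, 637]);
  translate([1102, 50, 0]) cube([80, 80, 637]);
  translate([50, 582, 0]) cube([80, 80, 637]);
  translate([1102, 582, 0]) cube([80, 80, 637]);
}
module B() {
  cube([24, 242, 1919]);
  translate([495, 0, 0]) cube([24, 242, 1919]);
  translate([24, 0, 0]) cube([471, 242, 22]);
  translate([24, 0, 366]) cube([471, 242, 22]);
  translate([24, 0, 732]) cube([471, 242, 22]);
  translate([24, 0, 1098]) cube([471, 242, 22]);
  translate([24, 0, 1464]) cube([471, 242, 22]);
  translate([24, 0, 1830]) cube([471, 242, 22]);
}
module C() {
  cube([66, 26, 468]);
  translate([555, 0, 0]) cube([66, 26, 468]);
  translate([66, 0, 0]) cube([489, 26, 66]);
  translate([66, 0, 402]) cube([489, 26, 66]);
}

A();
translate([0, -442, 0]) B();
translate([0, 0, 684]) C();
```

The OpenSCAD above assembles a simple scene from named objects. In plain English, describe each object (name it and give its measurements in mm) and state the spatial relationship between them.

A is a table with a 1232×712 mm rectangular top, 47 mm thick, top surface at z = 684 mm, supported by four 80×80 mm square legs, each inset 50 mm from the nearest pair of top edges, running from the floor.

B is an open bookshelf. Two side panels, each 24 mm thick, 242 mm deep and 1919 mm tall, stand 519 mm apart (outside-to-outside). Between them sit 6 shelves, each 22 mm thick and 242 mm deep, spanning the full gap between the sides. The bottom shelf rests on the floor (its underside at z = 0) and the clear gap between one shelf's top and the next shelf's underside is 344 mm.

C is a picture frame with a 489×336 mm rectangular opening (x by z) and a uniform 66 mm border on every side. Frame depth is 26 mm along y. It is built from two vertical stiles running the full outside height and two horizontal rails spanning the gap between the stiles.

The bookshelf is on the floor beside the table on its −y side. The picture frame is on top of the table.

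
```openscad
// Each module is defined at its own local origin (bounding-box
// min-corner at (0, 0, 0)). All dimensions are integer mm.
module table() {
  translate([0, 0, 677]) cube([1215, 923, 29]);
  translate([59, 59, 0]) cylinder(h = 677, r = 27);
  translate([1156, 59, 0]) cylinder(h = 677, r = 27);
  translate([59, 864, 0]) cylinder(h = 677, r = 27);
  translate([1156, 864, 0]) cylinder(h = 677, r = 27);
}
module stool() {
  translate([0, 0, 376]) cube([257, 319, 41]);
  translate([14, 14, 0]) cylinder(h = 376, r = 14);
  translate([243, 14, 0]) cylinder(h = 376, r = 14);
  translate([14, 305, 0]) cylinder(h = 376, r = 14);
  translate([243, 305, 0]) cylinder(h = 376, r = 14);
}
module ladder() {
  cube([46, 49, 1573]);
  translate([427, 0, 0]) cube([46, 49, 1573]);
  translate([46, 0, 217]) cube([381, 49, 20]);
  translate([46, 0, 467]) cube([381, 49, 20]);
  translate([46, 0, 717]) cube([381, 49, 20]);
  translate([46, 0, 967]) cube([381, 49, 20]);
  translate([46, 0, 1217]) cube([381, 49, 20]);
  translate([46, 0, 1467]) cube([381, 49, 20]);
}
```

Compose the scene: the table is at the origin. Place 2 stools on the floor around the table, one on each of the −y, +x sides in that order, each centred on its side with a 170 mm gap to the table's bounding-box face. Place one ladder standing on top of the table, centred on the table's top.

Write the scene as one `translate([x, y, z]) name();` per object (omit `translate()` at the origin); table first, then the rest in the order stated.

table();
translate([479, -489, 0]) stool();
translate([1385, 302, 0]) stool();
translate([371, 437, 706]) ladder();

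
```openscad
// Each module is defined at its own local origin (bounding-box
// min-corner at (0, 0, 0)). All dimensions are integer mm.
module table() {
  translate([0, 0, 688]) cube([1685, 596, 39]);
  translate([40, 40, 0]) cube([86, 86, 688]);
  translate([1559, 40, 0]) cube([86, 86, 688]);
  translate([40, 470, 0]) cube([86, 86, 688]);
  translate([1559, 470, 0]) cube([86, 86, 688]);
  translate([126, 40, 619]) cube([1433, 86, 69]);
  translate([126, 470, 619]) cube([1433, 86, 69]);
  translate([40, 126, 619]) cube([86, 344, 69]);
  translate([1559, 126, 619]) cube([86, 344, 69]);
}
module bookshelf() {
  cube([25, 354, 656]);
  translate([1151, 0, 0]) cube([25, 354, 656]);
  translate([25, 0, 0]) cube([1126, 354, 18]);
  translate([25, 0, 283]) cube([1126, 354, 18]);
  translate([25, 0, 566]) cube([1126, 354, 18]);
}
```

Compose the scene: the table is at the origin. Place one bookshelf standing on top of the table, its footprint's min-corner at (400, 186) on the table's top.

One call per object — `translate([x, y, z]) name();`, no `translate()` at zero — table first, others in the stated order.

table();
translate([400, 186, 727]) bookshelf();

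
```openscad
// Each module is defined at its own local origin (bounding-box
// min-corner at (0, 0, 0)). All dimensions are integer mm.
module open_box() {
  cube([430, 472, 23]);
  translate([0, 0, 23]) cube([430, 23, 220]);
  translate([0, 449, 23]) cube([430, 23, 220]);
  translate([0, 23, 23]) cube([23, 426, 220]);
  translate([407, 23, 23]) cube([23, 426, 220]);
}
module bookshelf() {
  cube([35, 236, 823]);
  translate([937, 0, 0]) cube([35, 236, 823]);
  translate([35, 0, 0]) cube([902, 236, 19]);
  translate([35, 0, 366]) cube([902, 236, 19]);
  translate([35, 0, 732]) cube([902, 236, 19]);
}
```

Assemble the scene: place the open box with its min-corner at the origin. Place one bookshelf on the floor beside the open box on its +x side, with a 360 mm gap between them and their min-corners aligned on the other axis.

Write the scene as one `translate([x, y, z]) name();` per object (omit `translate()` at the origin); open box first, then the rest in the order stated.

open_box();
translate([790, 0, 0]) bookshelf();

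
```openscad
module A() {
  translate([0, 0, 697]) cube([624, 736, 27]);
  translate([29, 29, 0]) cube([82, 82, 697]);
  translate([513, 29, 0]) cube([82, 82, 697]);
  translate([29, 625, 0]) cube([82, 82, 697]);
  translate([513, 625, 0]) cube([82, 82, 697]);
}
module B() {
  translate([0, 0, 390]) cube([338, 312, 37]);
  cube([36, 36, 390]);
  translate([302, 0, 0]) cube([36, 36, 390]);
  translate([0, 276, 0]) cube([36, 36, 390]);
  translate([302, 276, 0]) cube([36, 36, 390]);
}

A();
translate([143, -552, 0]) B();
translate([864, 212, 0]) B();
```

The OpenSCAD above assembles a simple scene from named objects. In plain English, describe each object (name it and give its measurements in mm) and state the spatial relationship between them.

A is a table: top 624 mm (x) × 736 mm (y), 27 mm thick, upper face at z = 724 mm, on four 82×82 mm square legs, each inset 29 mm from the nearest pair of top edges, running from z = 0 to the bottom of the top.

B is a four-legged stool. The seat is 338×312 mm, 37 mm thick, top at z = 427 mm. It stands on four square legs, each 36×36 mm in cross-section, from z = 0 to the seat underside, each flush with a corner of the seat.

Two stools sit around the table at the −y, +x sides.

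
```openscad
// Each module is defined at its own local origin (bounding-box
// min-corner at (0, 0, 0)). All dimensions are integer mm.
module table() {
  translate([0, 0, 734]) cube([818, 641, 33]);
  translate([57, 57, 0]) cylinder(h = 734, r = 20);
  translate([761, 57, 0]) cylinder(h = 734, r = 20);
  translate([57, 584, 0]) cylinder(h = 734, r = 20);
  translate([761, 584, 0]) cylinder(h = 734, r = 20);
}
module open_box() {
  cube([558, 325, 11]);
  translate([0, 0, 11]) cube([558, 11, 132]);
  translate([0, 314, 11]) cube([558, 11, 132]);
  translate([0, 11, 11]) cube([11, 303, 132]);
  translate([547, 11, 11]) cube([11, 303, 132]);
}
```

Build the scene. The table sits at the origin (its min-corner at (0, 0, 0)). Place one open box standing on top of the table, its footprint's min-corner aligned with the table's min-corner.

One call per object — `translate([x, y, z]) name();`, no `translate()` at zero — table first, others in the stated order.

table();
translate([0, 0, 767]) open_box();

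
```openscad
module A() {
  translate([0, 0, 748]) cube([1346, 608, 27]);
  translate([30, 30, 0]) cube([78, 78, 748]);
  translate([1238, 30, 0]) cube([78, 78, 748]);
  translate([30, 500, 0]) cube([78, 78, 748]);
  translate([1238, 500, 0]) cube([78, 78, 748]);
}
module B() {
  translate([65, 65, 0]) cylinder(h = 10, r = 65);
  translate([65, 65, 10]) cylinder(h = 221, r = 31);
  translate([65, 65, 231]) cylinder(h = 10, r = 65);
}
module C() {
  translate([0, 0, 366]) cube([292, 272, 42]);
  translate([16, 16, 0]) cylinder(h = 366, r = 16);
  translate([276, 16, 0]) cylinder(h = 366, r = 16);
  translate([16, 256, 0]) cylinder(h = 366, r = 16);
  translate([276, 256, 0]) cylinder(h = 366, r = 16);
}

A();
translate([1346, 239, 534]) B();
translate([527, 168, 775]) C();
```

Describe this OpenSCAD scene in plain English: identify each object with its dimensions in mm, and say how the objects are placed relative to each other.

A is a table: top 1346 mm (x) × 608 mm (y), 27 mm thick, upper face at z = 775 mm, on four 78×78 mm square legs, each inset 30 mm from the nearest pair of top edges, running from z = 0 to the bottom of the top.

B is a spool: two coaxial disc flanges of radius 65 mm and thickness 10 mm, joined by a core cylinder of radius 31 mm and height 221 mm. The lower flange rests on z = 0 and the three cylinders share a vertical axis.

C is a four-legged stool. The seat is 292×272 mm, 42 mm thick, top at z = 408 mm. It stands on four round legs, each 32 mm in diameter, from z = 0 to the seat underside, each leg's axis is inset half a diameter from the nearest pair of seat edges (so the leg's bounding box is flush with the corner).

The spool is beside the table with their tops flush at z = 775. The stool is on top of the table, centred.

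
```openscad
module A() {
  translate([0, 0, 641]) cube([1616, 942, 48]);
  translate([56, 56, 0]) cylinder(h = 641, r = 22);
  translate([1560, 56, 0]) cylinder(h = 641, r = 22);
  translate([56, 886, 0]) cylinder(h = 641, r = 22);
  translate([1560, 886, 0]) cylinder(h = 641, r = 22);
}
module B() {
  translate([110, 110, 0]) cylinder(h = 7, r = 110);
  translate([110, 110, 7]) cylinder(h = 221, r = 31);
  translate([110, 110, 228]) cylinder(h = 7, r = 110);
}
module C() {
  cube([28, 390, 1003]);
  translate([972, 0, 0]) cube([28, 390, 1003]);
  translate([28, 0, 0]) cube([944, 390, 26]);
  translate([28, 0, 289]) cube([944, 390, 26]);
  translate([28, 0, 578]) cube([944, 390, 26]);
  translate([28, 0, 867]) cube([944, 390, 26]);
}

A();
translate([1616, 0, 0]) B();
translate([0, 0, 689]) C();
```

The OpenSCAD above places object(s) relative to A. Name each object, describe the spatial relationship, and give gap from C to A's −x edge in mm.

A is a table. B is a spool. C is a bookshelf. The spool is against the table's +x side, with their −y faces flush. The bookshelf is on top of the table. The gap from the bookshelf to the table's −x edge is 0 mm.

The bookshelf's min-x is at 0; the table's min-x is 0; gap = 0 mm.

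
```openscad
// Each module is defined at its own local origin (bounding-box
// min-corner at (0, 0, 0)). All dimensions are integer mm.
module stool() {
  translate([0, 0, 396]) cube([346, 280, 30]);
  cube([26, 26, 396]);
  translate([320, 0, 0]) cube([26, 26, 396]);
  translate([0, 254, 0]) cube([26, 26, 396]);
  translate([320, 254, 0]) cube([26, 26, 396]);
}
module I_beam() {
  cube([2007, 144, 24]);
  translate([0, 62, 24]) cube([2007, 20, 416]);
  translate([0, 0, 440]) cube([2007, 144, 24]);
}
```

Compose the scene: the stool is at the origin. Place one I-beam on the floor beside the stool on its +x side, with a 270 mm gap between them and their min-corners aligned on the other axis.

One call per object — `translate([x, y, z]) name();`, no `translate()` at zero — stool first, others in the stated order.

stool();
translate([616, 0, 0]) I_beam();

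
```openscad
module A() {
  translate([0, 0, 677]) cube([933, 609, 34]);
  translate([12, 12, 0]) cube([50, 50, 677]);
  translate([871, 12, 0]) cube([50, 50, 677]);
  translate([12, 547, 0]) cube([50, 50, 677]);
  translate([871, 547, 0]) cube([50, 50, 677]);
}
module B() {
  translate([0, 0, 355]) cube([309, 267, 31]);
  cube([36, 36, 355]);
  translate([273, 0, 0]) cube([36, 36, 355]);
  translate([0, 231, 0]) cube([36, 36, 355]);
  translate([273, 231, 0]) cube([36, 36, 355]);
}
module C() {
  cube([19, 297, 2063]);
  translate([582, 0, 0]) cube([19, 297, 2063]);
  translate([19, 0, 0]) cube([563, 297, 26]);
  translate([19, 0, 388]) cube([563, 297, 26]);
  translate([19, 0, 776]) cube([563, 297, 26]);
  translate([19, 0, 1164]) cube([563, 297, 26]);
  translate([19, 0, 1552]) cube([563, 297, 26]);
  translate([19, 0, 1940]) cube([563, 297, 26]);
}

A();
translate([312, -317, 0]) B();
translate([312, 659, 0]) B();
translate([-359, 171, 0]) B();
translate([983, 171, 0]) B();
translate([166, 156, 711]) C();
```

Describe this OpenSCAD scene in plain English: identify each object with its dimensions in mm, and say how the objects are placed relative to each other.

A is a table with a 933×609 mm rectangular top, 34 mm thick, top surface at z = 711 mm, supported by four 50×50 mm square legs, each inset 12 mm from the nearest pair of top edges, running from the floor.

B is a four-legged stool. The seat is a 309×267×31 mm slab whose top surface is at z = 386 mm; four square legs, each 36×36 mm in cross-section, run from the floor (z = 0) to the underside of the seat, each flush with a corner of the seat.

C is a bookshelf 601 mm wide overall, 297 mm deep and 2063 mm tall. The two sides are 19 mm thick vertical panels. 6 horizontal shelves of 26 mm thickness span between the inner faces of the sides; the lowest shelf sits on the floor and shelves are stacked with a clear vertical gap of 362 mm between each pair.

Four stools sit around the table at the −y, +y, −x, +x sides. The bookshelf is on top of the table, centred.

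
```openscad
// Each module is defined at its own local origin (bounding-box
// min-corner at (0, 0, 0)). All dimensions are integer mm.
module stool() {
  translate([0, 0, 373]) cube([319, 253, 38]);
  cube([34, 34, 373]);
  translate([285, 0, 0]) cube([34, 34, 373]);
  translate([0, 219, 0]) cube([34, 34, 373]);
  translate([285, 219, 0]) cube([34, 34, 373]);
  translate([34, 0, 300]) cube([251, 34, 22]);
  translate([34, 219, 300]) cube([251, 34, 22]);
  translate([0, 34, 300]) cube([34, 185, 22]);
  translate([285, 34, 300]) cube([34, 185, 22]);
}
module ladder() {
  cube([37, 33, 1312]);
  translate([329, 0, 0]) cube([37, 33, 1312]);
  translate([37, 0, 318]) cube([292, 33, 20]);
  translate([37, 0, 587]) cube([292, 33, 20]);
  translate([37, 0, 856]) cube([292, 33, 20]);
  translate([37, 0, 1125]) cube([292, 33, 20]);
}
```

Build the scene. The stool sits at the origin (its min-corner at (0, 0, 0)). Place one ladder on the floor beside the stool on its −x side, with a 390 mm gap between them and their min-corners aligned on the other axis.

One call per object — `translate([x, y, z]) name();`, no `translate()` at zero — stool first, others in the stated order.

stool();
translate([-756, 0, 0]) ladder();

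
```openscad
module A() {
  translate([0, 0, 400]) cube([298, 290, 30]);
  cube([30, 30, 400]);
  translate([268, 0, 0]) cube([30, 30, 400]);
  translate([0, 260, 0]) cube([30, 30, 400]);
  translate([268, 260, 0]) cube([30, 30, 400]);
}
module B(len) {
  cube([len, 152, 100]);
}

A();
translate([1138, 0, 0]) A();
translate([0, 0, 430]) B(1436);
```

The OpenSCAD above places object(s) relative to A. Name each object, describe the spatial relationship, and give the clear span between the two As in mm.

A is a stool. B is a beam. A beam spans the tops of two stools. The clear span between the two stools is 840 mm.

Second stool starts at x = 1138; first ends at x = 298; clear span = 1138 − 298 = 840 mm.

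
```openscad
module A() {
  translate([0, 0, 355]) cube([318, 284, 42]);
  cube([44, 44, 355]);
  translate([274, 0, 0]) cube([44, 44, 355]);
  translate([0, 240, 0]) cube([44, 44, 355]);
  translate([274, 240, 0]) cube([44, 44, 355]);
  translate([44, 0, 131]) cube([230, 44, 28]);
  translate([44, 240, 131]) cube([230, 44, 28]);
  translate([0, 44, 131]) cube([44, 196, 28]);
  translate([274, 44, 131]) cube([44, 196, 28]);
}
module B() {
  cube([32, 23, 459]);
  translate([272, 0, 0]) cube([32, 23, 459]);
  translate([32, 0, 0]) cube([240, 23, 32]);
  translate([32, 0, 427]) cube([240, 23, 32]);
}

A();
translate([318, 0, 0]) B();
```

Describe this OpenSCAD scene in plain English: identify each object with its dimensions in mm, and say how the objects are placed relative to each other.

A is a four-legged stool. The seat is 318×284 mm, 42 mm thick, top at z = 397 mm. It stands on four square legs, each 44×44 mm in cross-section, from z = 0 to the seat underside, each flush with a corner of the seat. Four stretchers, 44 mm wide and 28 mm tall, connect adjacent legs with their undersides at z = 131 mm, each running between the inner faces of the legs it joins and aligned with the legs' outer faces on the other axis.

B is a picture frame with a 240×395 mm rectangular opening (x by z) and a uniform 32 mm border on every side. Frame depth is 23 mm along y. It is built from two vertical stiles running the full outside height and two horizontal rails spanning the gap between the stiles.

The picture frame is against the stool's +x side, with their −y faces flush.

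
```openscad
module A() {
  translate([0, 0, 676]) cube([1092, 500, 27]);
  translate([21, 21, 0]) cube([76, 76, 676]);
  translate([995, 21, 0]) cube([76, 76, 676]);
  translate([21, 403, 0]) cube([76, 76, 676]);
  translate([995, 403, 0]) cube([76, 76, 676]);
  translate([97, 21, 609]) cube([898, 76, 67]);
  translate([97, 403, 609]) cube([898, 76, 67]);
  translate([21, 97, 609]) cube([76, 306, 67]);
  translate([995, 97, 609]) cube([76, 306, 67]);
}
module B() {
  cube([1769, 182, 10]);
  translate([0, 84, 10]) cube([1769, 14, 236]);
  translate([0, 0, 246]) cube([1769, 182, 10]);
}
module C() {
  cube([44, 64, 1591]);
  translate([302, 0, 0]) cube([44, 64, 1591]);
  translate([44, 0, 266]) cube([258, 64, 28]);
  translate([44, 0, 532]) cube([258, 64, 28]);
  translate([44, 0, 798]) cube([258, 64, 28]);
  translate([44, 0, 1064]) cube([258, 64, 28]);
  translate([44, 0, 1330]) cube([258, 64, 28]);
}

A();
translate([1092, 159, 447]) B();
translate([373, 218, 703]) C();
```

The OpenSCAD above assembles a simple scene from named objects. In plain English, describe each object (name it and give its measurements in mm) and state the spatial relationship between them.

A is a table: top 1092 mm (x) × 500 mm (y), 27 mm thick, upper face at z = 703 mm, on four 76×76 mm square legs, each inset 21 mm from the nearest pair of top edges, running from z = 0 to the bottom of the top. Four apron rails, 76 mm thick and 67 mm tall, run between adjacent legs with their top edges flush with the underside of the top and their outer faces flush with the legs' outer faces.

B is an I-beam lying along x, 1769 mm long. Overall section height 256 mm. Two flanges 182 mm wide (y) and 10 mm thick, one on the floor and one at the top; a web 14 mm thick runs between them, centred on the flange width.

C is a wooden ladder with two side rails of 44×64 mm section and 1591 mm height, set 346 mm apart overall. Between them run 5 rectangular rungs (64 mm deep, 28 mm thick), front faces flush with the rails' −y face. The bottom of the first rung is 266 mm above the floor and each subsequent rung is 266 mm higher than the one below.

The I-beam is beside the table with their tops flush at z = 703. The ladder is on top of the table, centred.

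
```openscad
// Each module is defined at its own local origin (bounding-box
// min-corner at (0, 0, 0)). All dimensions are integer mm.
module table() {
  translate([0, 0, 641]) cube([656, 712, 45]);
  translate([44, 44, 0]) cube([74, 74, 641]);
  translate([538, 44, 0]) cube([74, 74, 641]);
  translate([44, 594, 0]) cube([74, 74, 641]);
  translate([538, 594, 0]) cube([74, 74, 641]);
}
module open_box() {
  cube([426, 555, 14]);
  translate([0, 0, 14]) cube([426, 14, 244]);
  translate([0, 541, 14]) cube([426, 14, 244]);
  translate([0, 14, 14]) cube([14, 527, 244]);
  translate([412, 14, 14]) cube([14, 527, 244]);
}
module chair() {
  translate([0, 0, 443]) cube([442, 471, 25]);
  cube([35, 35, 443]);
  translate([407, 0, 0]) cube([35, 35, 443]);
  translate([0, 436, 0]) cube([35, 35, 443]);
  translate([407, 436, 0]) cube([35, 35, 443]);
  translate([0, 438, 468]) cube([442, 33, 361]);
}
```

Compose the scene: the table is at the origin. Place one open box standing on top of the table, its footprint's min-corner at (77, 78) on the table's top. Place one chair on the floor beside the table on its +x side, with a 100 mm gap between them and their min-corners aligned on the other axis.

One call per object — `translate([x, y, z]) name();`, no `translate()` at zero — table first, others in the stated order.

table();
translate([77, 78, 686]) open_box();
translate([756, 0, 0]) chair();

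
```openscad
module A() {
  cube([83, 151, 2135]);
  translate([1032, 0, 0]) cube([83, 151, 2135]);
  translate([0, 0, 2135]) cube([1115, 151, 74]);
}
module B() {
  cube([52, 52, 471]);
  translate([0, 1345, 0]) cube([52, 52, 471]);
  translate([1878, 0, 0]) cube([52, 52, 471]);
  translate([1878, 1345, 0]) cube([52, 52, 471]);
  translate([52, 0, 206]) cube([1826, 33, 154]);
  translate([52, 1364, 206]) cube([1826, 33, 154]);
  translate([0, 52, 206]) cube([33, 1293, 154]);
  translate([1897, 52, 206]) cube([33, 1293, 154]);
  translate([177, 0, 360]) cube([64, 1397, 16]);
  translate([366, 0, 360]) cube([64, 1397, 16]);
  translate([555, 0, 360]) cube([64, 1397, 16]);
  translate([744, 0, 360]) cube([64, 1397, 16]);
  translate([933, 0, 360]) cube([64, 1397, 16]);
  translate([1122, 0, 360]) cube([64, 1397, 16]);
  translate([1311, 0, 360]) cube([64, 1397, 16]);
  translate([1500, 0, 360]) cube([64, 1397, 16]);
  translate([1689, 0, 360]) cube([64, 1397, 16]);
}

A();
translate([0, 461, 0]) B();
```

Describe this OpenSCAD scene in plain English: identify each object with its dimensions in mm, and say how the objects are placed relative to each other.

A is a door frame. The clear opening is 949 mm wide and 2135 mm high. Two 83 mm wide jambs, 151 mm deep, stand either side of the opening from the floor to the top of the opening. A 74 mm thick head sits across the top of both jambs, spanning the full outside width of the frame.

B is a bed frame 1930 mm long (x) by 1397 mm wide (y). Four 52×52 mm corner posts, 471 mm tall, at the corners of the footprint. Four rails of 33 mm thickness and 154 mm height run between adjacent posts with their undersides at z = 206 mm, their outer faces flush with the outside of the frame (the two x-running rails run between the posts' inner faces; the two y-running rails run between the posts' inner faces). 9 slats, each 64 mm wide (x) and 16 mm thick, lie across the top of the two x-running rails, running the full 1397 mm width of the frame in y; the slats are evenly spaced along x between the inner faces of the end posts with equal gaps (rounded down to the nearest mm) at the −x end and between each pair — any rounding remainder accumulates at the +x end.

The bed frame is on the floor beside the door frame on its +y side.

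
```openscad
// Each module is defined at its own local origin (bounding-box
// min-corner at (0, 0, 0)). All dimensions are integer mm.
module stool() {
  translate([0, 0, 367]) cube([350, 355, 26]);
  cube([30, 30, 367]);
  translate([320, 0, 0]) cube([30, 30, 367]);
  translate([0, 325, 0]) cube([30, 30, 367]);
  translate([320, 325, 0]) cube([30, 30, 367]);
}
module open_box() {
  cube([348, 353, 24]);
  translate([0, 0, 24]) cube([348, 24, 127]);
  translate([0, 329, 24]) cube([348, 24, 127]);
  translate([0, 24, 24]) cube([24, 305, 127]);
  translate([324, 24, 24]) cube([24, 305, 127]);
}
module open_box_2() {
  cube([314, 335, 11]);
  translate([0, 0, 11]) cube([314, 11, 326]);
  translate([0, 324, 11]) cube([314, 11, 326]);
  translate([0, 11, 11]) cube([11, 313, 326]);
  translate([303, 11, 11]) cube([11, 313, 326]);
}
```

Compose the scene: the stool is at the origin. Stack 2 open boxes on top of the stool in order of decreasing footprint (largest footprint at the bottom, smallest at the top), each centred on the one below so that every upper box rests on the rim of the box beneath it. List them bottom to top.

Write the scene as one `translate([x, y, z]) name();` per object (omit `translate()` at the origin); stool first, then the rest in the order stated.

stool();
translate([1, 1, 393]) open_box();
translate([18, 10, 544]) open_box_2();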